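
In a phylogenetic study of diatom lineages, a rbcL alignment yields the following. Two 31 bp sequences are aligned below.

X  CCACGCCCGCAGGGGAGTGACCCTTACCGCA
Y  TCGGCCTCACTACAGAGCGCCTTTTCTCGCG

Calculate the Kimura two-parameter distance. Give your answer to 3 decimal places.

Of 31 sites, 11 differences are transitions and 6 are transversions, so P = 11/31 ≈ 0.354839 and Q = 6/31 ≈ 0.193548.
Under the Kimura two-parameter model, d = −½ ln(1 − 2P − Q) − ¼ ln(1 − 2Q).
1 − 2P − Q = 0.096774, giving −½ ln(0.096774) = 1.167688.
1 − 2Q = 0.612904, giving −¼ ln(0.612904) = 0.122387.
d = 1.167688 + 0.122387 = 1.290075.

1.290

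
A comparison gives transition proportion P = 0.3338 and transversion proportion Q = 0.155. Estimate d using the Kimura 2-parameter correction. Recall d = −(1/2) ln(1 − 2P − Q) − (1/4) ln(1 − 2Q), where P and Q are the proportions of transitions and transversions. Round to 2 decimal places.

Under the Kimura two-parameter model, d = −½ ln(1 − 2P − Q) − ¼ ln(1 − 2Q).
1 − 2P − Q = 0.1774, giving −½ ln(0.1774) = 0.864674.
1 − 2Q = 0.69, giving −¼ ln(0.69) = 0.092766.
d = 0.864674 + 0.092766 = 0.957440.

0.96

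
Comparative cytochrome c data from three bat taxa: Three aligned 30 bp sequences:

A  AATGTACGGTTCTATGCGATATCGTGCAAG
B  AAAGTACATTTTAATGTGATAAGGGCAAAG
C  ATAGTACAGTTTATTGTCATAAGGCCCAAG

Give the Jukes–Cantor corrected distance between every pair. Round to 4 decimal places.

A–B: 11/30 sites differ → p ≈ 0.366667, d = −0.75 ln(1 − 0.488889) = 0.503376 ≈ 0.5034.
A–C: 12/30 sites differ → p = 0.4, d = −0.75 ln(1 − 0.533333) = 0.571605 ≈ 0.5716.
B–C: 6/30 sites differ → p = 0.2, d = −0.75 ln(1 − 0.266667) = 0.232617 ≈ 0.2326.

d(A,B) = 0.5034, d(A,C) = 0.5716, d(B,C) = 0.2326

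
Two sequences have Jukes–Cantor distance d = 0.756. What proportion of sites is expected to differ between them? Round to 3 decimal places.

0.476

p = (3/4)(1 − e^(−4d/3)) = 0.75 × (1 − e^(-1.008)) = 0.75 × (1 − 0.364948) = 0.476289.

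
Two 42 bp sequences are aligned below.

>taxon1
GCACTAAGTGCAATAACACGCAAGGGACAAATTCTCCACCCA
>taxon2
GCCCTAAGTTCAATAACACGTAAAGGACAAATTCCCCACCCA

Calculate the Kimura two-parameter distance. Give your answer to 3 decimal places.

Of 42 sites, 3 differences are transitions and 2 are transversions, so P = 3/42 ≈ 0.071429 and Q = 2/42 ≈ 0.047619.
Under the Kimura two-parameter model, d = −½ ln(1 − 2P − Q) − ¼ ln(1 − 2Q).
1 − 2P − Q = 0.809523, giving −½ ln(0.809523) = 0.105655.
1 − 2Q = 0.904762, giving −¼ ln(0.904762) = 0.025021.
d = 0.105655 + 0.025021 = 0.130676.

0.131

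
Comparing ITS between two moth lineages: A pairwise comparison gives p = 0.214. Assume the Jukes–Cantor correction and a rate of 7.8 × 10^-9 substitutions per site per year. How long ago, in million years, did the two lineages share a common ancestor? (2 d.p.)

16.15

d = −(3/4) ln(1 − 4p/3) = −0.75 ln(1 − 0.285333) = −0.75 ln(0.714667)
  = −0.75 × (-0.335939) = 0.251954 substitutions/site.
Under a molecular clock d = 2μt, so t = d/(2μ) = 0.251954 / (2 × 7.8 × 10^-9) = 16.15 million years.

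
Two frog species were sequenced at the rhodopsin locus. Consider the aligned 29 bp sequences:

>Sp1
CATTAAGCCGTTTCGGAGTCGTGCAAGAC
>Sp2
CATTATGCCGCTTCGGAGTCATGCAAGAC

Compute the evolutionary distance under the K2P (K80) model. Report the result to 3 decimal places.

Of 29 sites, 2 differences are transitions and 1 are transversions, so P = 2/29 ≈ 0.068966 and Q = 1/29 ≈ 0.034483.
Under the Kimura two-parameter model, d = −½ ln(1 − 2P − Q) − ¼ ln(1 − 2Q).
1 − 2P − Q = 0.827585, giving −½ ln(0.827585) = 0.094622.
1 − 2Q = 0.931034, giving −¼ ln(0.931034) = 0.017865.
d = 0.094622 + 0.017865 = 0.112487.

0.112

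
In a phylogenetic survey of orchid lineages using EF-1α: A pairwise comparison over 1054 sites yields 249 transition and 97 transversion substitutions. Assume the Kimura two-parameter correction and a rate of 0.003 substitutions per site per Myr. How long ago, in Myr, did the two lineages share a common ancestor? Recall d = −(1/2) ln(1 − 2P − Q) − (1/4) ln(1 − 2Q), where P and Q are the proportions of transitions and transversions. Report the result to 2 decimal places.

P = 249/1054 ≈ 0.236243 and Q = 97/1054 ≈ 0.09203.
Under the Kimura two-parameter model, d = −½ ln(1 − 2P − Q) − ¼ ln(1 − 2Q).
1 − 2P − Q = 0.435484, giving −½ ln(0.435484) = 0.415649.
1 − 2Q = 0.81594, giving −¼ ln(0.81594) = 0.050854.
d = 0.415649 + 0.050854 = 0.466503.
Under a molecular clock d = 2μt, so t = d/(2μ) = 0.466503 / (2 × 0.003) = 77.75 Myr.

77.75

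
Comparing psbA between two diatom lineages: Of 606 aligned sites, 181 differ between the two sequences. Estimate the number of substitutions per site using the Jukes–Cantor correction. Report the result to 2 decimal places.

0.38

p = 181/606 ≈ 0.29868.
d = −(3/4) ln(1 − 4p/3) = −0.75 ln(1 − 0.39824) = −0.75 ln(0.60176)
  = −0.75 × (-0.507897) = 0.380923 substitutions/site.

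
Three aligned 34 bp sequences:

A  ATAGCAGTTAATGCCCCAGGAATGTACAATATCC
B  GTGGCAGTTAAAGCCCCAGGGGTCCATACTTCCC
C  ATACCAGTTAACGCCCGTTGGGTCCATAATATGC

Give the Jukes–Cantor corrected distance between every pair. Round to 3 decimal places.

A–B: 11/34 sites differ → p ≈ 0.323529, d = −0.75 ln(1 − 0.431372) = 0.423397 ≈ 0.423.
A–C: 11/34 sites differ → p ≈ 0.323529, d = −0.75 ln(1 − 0.431372) = 0.423397 ≈ 0.423.
B–C: 11/34 sites differ → p ≈ 0.323529, d = −0.75 ln(1 − 0.431372) = 0.423397 ≈ 0.423.

d(A,B) = 0.423, d(A,C) = 0.423, d(B,C) = 0.423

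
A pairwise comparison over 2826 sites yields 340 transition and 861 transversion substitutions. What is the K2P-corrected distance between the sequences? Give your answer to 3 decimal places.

P = 340/2826 ≈ 0.120311 and Q = 861/2826 ≈ 0.304671.
Under the Kimura two-parameter model, d = −½ ln(1 − 2P − Q) − ¼ ln(1 − 2Q).
1 − 2P − Q = 0.454707, giving −½ ln(0.454707) = 0.394051.
1 − 2Q = 0.390658, giving −¼ ln(0.390658) = 0.234981.
d = 0.394051 + 0.234981 = 0.629032.

0.629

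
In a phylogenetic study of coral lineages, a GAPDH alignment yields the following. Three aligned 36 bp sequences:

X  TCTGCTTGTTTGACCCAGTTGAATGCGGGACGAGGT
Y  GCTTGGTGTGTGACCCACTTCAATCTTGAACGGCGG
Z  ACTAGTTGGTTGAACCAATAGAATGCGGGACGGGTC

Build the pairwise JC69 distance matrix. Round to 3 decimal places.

d(X,Y) = 0.548, d(X,Z) = 0.347, d(Y,Z) = 0.673

X–Y: 14/36 sites differ → p ≈ 0.388889, d = −0.75 ln(1 − 0.518519) = 0.548166 ≈ 0.548.
X–Z: 10/36 sites differ → p ≈ 0.277778, d = −0.75 ln(1 − 0.370371) = 0.346968 ≈ 0.347.
Y–Z: 16/36 sites differ → p ≈ 0.444444, d = −0.75 ln(1 − 0.592592) = 0.673455 ≈ 0.673.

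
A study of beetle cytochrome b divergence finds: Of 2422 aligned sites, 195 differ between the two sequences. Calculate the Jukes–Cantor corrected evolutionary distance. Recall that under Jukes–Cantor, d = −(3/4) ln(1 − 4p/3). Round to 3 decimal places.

0.085

p = 195/2422 ≈ 0.080512.
d = −(3/4) ln(1 − 4p/3) = −0.75 ln(1 − 0.107349) = −0.75 ln(0.892651)
  = −0.75 × (-0.113560) = 0.085170 substitutions/site.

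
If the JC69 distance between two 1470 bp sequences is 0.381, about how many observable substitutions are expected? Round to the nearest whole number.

439

Invert JC69: p = (3/4)(1 − e^(−4d/3)) = 0.75 × (1 − e^(-0.508)) = 0.75 × (1 − 0.601698) = 0.298727.
Expected differing sites = pL ≈ 0.298727 × 1470 = 439.12869 ≈ 439.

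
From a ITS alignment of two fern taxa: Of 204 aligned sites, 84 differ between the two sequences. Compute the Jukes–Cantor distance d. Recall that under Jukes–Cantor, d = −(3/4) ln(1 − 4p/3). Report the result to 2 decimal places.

p = 84/204 ≈ 0.411765.
d = −(3/4) ln(1 − 4p/3) = −0.75 ln(1 − 0.54902) = −0.75 ln(0.45098)
  = −0.75 × (-0.796332) = 0.597249 substitutions/site.

0.60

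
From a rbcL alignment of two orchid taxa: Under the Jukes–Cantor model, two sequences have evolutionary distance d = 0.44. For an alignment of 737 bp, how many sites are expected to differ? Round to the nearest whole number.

245

Invert JC69: p = (3/4)(1 − e^(−4d/3)) = 0.75 × (1 − e^(-0.586667)) = 0.75 × (1 − 0.556178) = 0.332867.
Expected differing sites = pL ≈ 0.332867 × 737 = 245.322979 ≈ 245.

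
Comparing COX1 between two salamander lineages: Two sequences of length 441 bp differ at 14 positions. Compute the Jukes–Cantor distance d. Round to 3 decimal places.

p = 14/441 ≈ 0.031746.
d = −(3/4) ln(1 − 4p/3) = −0.75 ln(1 − 0.042328) = −0.75 ln(0.957672)
  = −0.75 × (-0.043250) = 0.032438 substitutions/site.

0.032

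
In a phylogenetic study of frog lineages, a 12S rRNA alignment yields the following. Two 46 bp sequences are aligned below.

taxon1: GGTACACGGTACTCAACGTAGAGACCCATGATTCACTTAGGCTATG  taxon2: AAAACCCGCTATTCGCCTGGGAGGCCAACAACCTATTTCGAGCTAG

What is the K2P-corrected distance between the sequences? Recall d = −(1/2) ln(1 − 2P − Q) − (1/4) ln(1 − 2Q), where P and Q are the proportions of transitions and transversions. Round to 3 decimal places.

1.104

Of 46 sites, 14 differences are transitions and 11 are transversions, so P = 14/46 ≈ 0.304348 and Q = 11/46 ≈ 0.23913.
Under the Kimura two-parameter model, d = −½ ln(1 − 2P − Q) − ¼ ln(1 − 2Q).
1 − 2P − Q = 0.152174, giving −½ ln(0.152174) = 0.941365.
1 − 2Q = 0.52174, giving −¼ ln(0.52174) = 0.162646.
d = 0.941365 + 0.162646 = 1.104011.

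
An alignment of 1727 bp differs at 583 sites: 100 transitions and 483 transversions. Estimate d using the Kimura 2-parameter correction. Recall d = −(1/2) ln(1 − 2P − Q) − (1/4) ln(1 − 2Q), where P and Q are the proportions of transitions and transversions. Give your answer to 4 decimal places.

P = 100/1727 ≈ 0.057904 and Q = 483/1727 ≈ 0.279676.
Under the Kimura two-parameter model, d = −½ ln(1 − 2P − Q) − ¼ ln(1 − 2Q).
1 − 2P − Q = 0.604516, giving −½ ln(0.604516) = 0.251664.
1 − 2Q = 0.440648, giving −¼ ln(0.440648) = 0.204877.
d = 0.251664 + 0.204877 = 0.456541.

0.4565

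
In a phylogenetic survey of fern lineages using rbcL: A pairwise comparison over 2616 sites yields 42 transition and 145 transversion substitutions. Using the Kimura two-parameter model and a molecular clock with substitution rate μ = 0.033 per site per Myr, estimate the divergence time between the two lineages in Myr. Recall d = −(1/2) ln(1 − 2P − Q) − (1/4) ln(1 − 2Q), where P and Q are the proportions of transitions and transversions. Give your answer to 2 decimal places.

P = 42/2616 ≈ 0.016055 and Q = 145/2616 ≈ 0.055428.
Under the Kimura two-parameter model, d = −½ ln(1 − 2P − Q) − ¼ ln(1 − 2Q).
1 − 2P − Q = 0.912462, giving −½ ln(0.912462) = 0.045804.
1 − 2Q = 0.889144, giving −¼ ln(0.889144) = 0.029374.
d = 0.045804 + 0.029374 = 0.075178.
Under a molecular clock d = 2μt, so t = d/(2μ) = 0.075178 / (2 × 0.033) = 1.14 Myr.

1.14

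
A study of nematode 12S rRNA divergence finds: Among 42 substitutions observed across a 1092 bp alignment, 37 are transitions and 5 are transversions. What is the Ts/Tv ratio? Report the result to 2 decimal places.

7.40

R = 37/5 = 7.40.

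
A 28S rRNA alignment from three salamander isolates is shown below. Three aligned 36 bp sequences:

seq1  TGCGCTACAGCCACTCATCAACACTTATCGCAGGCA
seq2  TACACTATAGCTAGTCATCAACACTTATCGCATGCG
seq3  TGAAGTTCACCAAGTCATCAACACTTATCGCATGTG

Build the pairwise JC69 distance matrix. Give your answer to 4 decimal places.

seq1–seq2: 7/36 sites differ → p ≈ 0.194444, d = −0.75 ln(1 − 0.259259) = 0.225078 ≈ 0.2251.
seq1–seq3: 10/36 sites differ → p ≈ 0.277778, d = −0.75 ln(1 − 0.370371) = 0.346968 ≈ 0.3470.
seq2–seq3: 8/36 sites differ → p ≈ 0.222222, d = −0.75 ln(1 − 0.296296) = 0.263548 ≈ 0.2635.

d(seq1,seq2) = 0.2251, d(seq1,seq3) = 0.3470, d(seq2,seq3) = 0.2635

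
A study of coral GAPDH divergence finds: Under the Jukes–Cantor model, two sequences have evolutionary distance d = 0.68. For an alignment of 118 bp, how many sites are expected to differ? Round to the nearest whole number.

53

Invert JC69: p = (3/4)(1 − e^(−4d/3)) = 0.75 × (1 − e^(-0.906667)) = 0.75 × (1 − 0.403868) = 0.447099.
Expected differing sites = pL ≈ 0.447099 × 118 = 52.757682 ≈ 53.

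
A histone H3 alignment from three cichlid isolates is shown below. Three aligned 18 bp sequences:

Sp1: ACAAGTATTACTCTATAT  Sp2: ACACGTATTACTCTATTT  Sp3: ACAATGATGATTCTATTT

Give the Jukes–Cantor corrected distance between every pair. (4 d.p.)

d(Sp1,Sp2) = 0.1203, d(Sp1,Sp3) = 0.3470, d(Sp2,Sp3) = 0.3470

Sp1–Sp2: 2/18 sites differ → p ≈ 0.111111, d = −0.75 ln(1 − 0.148148) = 0.120257 ≈ 0.1203.
Sp1–Sp3: 5/18 sites differ → p ≈ 0.277778, d = −0.75 ln(1 − 0.370371) = 0.346968 ≈ 0.3470.
Sp2–Sp3: 5/18 sites differ → p ≈ 0.277778, d = −0.75 ln(1 − 0.370371) = 0.346968 ≈ 0.3470.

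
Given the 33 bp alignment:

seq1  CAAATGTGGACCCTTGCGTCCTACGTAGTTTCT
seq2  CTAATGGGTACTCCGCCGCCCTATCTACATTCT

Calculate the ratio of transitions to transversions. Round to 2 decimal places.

0.50

Transitions are A↔G and C↔T; transversions are all other mismatches.
Transitions: 4. Transversions: 8.
R = 4/8 = 0.50.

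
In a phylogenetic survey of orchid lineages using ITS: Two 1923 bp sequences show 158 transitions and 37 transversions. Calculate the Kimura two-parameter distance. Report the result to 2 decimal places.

0.11

P = 158/1923 ≈ 0.082163 and Q = 37/1923 ≈ 0.019241.
Under the Kimura two-parameter model, d = −½ ln(1 − 2P − Q) − ¼ ln(1 − 2Q).
1 − 2P − Q = 0.816433, giving −½ ln(0.816433) = 0.101405.
1 − 2Q = 0.961518, giving −¼ ln(0.961518) = 0.009810.
d = 0.101405 + 0.009810 = 0.111215.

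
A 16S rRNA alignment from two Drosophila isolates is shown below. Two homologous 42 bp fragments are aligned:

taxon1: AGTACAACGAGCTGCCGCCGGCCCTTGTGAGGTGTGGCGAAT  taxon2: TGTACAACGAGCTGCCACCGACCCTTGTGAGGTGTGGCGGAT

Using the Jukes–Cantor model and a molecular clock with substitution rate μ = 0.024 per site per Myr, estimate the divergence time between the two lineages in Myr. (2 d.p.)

2.12

The sequences differ at 4 of 42 sites (1, 17, 21, 40), so p = 4/42 ≈ 0.095238.
d = −(3/4) ln(1 − 4p/3) = −0.75 ln(1 − 0.126984) = −0.75 ln(0.873016)
  = −0.75 × (-0.135801) = 0.101851 substitutions/site.
Under a molecular clock d = 2μt, so t = d/(2μ) = 0.101851 / (2 × 0.024) = 2.12 Myr.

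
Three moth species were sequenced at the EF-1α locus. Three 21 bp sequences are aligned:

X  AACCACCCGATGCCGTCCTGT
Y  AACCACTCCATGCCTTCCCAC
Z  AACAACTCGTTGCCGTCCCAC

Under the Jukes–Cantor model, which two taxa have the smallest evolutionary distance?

Y and Z

X–Y: 6/21 differ, p = 0.286, d = 0.360.
X–Z: 6/21 differ, p = 0.286, d = 0.360.
Y–Z: 4/21 differ, p = 0.190, d = 0.220.
The smallest distance is between Y and Z.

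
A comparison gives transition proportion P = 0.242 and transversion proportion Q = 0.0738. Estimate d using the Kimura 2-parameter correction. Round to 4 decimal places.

Under the Kimura two-parameter model, d = −½ ln(1 − 2P − Q) − ¼ ln(1 − 2Q).
1 − 2P − Q = 0.4422, giving −½ ln(0.4422) = 0.407997.
1 − 2Q = 0.8524, giving −¼ ln(0.8524) = 0.039925.
d = 0.407997 + 0.039925 = 0.447922.

0.4479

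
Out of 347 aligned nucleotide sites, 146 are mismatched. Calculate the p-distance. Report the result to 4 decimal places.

p = 146/347 = 0.420749… ≈ 0.4207 (to 4 d.p.).

0.4207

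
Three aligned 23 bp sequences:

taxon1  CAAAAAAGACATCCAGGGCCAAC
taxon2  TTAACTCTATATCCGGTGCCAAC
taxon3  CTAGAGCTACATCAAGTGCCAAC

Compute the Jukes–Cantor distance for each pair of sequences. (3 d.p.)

taxon1–taxon2: 9/23 sites differ → p ≈ 0.391304, d = −0.75 ln(1 − 0.521739) = 0.553199 ≈ 0.553.
taxon1–taxon3: 7/23 sites differ → p ≈ 0.304348, d = −0.75 ln(1 − 0.405797) = 0.390401 ≈ 0.390.
taxon2–taxon3: 7/23 sites differ → p ≈ 0.304348, d = −0.75 ln(1 − 0.405797) = 0.390401 ≈ 0.390.

d(taxon1,taxon2) = 0.553, d(taxon1,taxon3) = 0.390, d(taxon2,taxon3) = 0.390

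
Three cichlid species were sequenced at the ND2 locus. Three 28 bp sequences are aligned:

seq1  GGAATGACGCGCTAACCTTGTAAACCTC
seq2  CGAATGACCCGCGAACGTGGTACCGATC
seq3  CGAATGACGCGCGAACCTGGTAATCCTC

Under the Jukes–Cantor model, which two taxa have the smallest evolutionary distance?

seq1–seq2: 9/28 differ, p = 0.321, d = 0.420.
seq1–seq3: 4/28 differ, p = 0.143, d = 0.158.
seq2–seq3: 6/28 differ, p = 0.214, d = 0.252.
The smallest distance is between seq1 and seq3.

seq1 and seq3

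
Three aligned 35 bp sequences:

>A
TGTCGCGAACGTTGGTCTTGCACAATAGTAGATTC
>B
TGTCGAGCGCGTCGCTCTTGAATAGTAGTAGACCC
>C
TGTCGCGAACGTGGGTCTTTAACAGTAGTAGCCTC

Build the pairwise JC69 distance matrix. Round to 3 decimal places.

d(A,B) = 0.360, d(A,C) = 0.195, d(B,C) = 0.315

A–B: 10/35 sites differ → p ≈ 0.285714, d = −0.75 ln(1 − 0.380952) = 0.359679 ≈ 0.360.
A–C: 6/35 sites differ → p ≈ 0.171429, d = −0.75 ln(1 − 0.228572) = 0.194634 ≈ 0.195.
B–C: 9/35 sites differ → p ≈ 0.257143, d = −0.75 ln(1 − 0.342857) = 0.314890 ≈ 0.315.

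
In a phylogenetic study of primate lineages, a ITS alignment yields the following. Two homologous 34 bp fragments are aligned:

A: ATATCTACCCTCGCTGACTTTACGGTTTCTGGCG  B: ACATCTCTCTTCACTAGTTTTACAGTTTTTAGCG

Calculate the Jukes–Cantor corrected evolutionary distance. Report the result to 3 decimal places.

0.423

The sequences differ at 11 of 34 sites, so p = 11/34 ≈ 0.323529.
d = −(3/4) ln(1 − 4p/3) = −0.75 ln(1 − 0.431372) = −0.75 ln(0.568628)
  = −0.75 × (-0.564529) = 0.423397 substitutions/site.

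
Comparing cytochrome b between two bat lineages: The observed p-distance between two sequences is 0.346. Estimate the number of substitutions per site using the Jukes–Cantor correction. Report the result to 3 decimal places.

d = −(3/4) ln(1 − 4p/3) = −0.75 ln(1 − 0.461333) = −0.75 ln(0.538667)
  = −0.75 × (-0.618658) = 0.463994 substitutions/site.

0.464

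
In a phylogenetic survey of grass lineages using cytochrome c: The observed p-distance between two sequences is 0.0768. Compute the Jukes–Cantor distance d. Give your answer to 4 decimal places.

d = −(3/4) ln(1 − 4p/3) = −0.75 ln(1 − 0.1024) = −0.75 ln(0.8976)
  = −0.75 × (-0.108031) = 0.081023 substitutions/site.

0.0810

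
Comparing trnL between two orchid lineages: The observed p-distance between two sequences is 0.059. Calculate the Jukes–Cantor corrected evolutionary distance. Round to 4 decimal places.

0.0615

d = −(3/4) ln(1 − 4p/3) = −0.75 ln(1 − 0.078667) = −0.75 ln(0.921333)
  = −0.75 × (-0.081934) = 0.061451 substitutions/site.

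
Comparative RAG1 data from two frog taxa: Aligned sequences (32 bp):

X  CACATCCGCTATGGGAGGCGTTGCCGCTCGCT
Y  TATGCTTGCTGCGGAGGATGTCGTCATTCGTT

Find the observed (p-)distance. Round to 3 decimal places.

The sequences differ at 17 of 32 positions.
p = 17/32 = 0.53125 ≈ 0.531 (to 3 d.p.).

0.531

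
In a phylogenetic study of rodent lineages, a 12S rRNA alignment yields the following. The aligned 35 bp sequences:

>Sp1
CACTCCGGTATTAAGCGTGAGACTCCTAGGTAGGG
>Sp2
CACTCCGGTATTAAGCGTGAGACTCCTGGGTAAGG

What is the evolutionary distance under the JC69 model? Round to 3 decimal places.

0.059

The sequences differ at 2 of 35 sites (28, 33), so p = 2/35 ≈ 0.057143.
d = −(3/4) ln(1 − 4p/3) = −0.75 ln(1 − 0.076191) = −0.75 ln(0.923809)
  = −0.75 × (-0.079250) = 0.059438 substitutions/site.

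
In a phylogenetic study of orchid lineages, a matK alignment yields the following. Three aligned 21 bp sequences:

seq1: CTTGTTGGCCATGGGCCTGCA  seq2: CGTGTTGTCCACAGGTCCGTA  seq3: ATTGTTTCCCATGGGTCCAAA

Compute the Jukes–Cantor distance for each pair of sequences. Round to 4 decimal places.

d(seq1,seq2) = 0.4408, d(seq1,seq3) = 0.4408, d(seq2,seq3) = 0.5319

seq1–seq2: 7/21 sites differ → p ≈ 0.333333, d = −0.75 ln(1 − 0.444444) = 0.440839 ≈ 0.4408.
seq1–seq3: 7/21 sites differ → p ≈ 0.333333, d = −0.75 ln(1 − 0.444444) = 0.440839 ≈ 0.4408.
seq2–seq3: 8/21 sites differ → p ≈ 0.380952, d = −0.75 ln(1 − 0.507936) = 0.531860 ≈ 0.5319.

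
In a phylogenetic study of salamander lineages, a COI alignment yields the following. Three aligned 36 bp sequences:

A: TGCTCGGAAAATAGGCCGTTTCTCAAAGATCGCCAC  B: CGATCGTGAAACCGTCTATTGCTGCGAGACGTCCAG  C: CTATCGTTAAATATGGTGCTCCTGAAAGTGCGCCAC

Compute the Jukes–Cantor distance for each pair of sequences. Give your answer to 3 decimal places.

d(A,B) = 0.745, d(A,C) = 0.493, d(B,C) = 0.745

A–B: 17/36 sites differ → p ≈ 0.472222, d = −0.75 ln(1 − 0.629629) = 0.744938 ≈ 0.745.
A–C: 13/36 sites differ → p ≈ 0.361111, d = −0.75 ln(1 − 0.481481) = 0.492584 ≈ 0.493.
B–C: 17/36 sites differ → p ≈ 0.472222, d = −0.75 ln(1 − 0.629629) = 0.744938 ≈ 0.745.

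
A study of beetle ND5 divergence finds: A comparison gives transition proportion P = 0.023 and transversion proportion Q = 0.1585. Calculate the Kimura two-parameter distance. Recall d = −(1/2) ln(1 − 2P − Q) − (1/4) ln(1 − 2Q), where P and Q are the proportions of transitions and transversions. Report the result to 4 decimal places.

Under the Kimura two-parameter model, d = −½ ln(1 − 2P − Q) − ¼ ln(1 − 2Q).
1 − 2P − Q = 0.7955, giving −½ ln(0.7955) = 0.114392.
1 − 2Q = 0.683, giving −¼ ln(0.683) = 0.095315.
d = 0.114392 + 0.095315 = 0.209707.

0.2097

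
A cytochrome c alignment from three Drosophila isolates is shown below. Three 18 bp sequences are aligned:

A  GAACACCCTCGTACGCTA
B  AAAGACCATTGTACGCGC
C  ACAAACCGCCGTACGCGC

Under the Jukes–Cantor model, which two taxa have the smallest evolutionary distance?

B and C

A–B: 6/18 differ, p = 0.333, d = 0.441.
A–C: 7/18 differ, p = 0.389, d = 0.548.
B–C: 5/18 differ, p = 0.278, d = 0.347.
The smallest distance is between B and C.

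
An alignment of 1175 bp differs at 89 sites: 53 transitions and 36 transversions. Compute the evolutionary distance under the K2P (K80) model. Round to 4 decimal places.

0.0802

P = 53/1175 ≈ 0.045106 and Q = 36/1175 ≈ 0.030638.
Under the Kimura two-parameter model, d = −½ ln(1 − 2P − Q) − ¼ ln(1 − 2Q).
1 − 2P − Q = 0.87915, giving −½ ln(0.87915) = 0.064400.
1 − 2Q = 0.938724, giving −¼ ln(0.938724) = 0.015808.
d = 0.064400 + 0.015808 = 0.080208.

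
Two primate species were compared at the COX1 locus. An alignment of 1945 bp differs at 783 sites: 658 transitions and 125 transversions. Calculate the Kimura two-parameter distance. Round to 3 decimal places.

P = 658/1945 ≈ 0.338303 and Q = 125/1945 ≈ 0.064267.
Under the Kimura two-parameter model, d = −½ ln(1 − 2P − Q) − ¼ ln(1 − 2Q).
1 − 2P − Q = 0.259127, giving −½ ln(0.259127) = 0.675218.
1 − 2Q = 0.871466, giving −¼ ln(0.871466) = 0.034395.
d = 0.675218 + 0.034395 = 0.709613.

0.710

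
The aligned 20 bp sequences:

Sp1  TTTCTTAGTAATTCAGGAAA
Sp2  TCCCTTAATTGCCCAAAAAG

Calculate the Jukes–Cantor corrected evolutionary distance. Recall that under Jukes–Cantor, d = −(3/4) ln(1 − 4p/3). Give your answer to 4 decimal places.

0.8240

The sequences differ at 10 of 20 sites (2, 3, 8, 10, 11, 12, 13, 16, 17, 20), so p = 10/20 = 0.5.
d = −(3/4) ln(1 − 4p/3) = −0.75 ln(1 − 0.666667) = −0.75 ln(0.333333)
  = −0.75 × (-1.098613) = 0.823960 substitutions/site.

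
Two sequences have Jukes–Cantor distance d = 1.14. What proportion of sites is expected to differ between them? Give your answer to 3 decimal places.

0.586

p = (3/4)(1 − e^(−4d/3)) = 0.75 × (1 − e^(-1.52)) = 0.75 × (1 − 0.218712) = 0.585966.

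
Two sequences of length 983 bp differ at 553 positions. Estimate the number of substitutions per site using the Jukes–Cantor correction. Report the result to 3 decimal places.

1.040

p = 553/983 ≈ 0.562564.
d = −(3/4) ln(1 − 4p/3) = −0.75 ln(1 − 0.750085) = −0.75 ln(0.249915)
  = −0.75 × (-1.386634) = 1.039976 substitutions/site.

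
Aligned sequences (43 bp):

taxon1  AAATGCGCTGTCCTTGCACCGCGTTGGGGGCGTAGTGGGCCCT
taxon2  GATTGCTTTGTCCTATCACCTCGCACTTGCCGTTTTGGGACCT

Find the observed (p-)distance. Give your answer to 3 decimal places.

The sequences differ at 16 of 43 positions.
p = 16/43 = 0.372093… ≈ 0.372 (to 3 d.p.).

0.372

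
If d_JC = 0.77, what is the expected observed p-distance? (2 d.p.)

p = (3/4)(1 − e^(−4d/3)) = 0.75 × (1 − e^(-1.026667)) = 0.75 × (1 − 0.358199) = 0.481351.

0.48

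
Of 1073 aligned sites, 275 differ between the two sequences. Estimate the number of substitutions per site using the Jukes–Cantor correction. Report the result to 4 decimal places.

p = 275/1073 ≈ 0.256291.
d = −(3/4) ln(1 − 4p/3) = −0.75 ln(1 − 0.341721) = −0.75 ln(0.658279)
  = −0.75 × (-0.418126) = 0.313595 substitutions/site.

0.3136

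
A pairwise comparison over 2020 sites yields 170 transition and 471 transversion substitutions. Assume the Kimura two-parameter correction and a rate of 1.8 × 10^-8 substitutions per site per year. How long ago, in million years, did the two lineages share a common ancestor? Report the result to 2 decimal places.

P = 170/2020 ≈ 0.084158 and Q = 471/2020 ≈ 0.233168.
Under the Kimura two-parameter model, d = −½ ln(1 − 2P − Q) − ¼ ln(1 − 2Q).
1 − 2P − Q = 0.598516, giving −½ ln(0.598516) = 0.256651.
1 − 2Q = 0.533664, giving −¼ ln(0.533664) = 0.156997.
d = 0.256651 + 0.156997 = 0.413648.
Under a molecular clock d = 2μt, so t = d/(2μ) = 0.413648 / (2 × 1.8 × 10^-8) = 11.49 million years.

11.49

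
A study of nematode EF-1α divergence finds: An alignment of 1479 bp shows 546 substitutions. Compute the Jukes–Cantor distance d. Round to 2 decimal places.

0.51

p = 546/1479 ≈ 0.369168.
d = −(3/4) ln(1 − 4p/3) = −0.75 ln(1 − 0.492224) = −0.75 ln(0.507776)
  = −0.75 × (-0.677715) = 0.508286 substitutions/site.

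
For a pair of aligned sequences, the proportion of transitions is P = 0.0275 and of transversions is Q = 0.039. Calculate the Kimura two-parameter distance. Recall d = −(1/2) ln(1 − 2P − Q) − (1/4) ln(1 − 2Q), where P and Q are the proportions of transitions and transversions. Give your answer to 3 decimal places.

Under the Kimura two-parameter model, d = −½ ln(1 − 2P − Q) − ¼ ln(1 − 2Q).
1 − 2P − Q = 0.906, giving −½ ln(0.906) = 0.049358.
1 − 2Q = 0.922, giving −¼ ln(0.922) = 0.020303.
d = 0.049358 + 0.020303 = 0.069661.

0.070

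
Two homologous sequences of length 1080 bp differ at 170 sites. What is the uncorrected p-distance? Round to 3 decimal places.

0.157

p = 170/1080 = 0.157407… ≈ 0.157 (to 3 d.p.).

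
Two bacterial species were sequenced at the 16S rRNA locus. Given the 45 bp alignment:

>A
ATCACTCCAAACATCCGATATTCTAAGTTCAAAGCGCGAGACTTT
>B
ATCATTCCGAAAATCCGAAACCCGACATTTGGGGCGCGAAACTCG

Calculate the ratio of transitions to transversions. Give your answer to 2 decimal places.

Transitions are A↔G and C↔T; transversions are all other mismatches.
Transitions: 11. Transversions: 5.
R = 11/5 = 2.20.

2.20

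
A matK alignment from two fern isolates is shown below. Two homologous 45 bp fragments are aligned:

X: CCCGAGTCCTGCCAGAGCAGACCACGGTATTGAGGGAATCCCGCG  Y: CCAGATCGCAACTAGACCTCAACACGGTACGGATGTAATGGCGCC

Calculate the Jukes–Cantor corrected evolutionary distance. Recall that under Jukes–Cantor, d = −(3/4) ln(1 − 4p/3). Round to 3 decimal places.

The sequences differ at 18 of 45 sites, so p = 18/45 = 0.4.
d = −(3/4) ln(1 − 4p/3) = −0.75 ln(1 − 0.533333) = −0.75 ln(0.466667)
  = −0.75 × (-0.762139) = 0.571604 substitutions/site.

0.572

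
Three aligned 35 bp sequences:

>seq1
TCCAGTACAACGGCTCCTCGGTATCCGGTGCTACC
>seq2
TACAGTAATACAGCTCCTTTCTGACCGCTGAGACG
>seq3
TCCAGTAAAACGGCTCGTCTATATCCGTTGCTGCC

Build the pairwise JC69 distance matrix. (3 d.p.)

seq1–seq2: 13/35 sites differ → p ≈ 0.371429, d = −0.75 ln(1 − 0.495239) = 0.512753 ≈ 0.513.
seq1–seq3: 6/35 sites differ → p ≈ 0.171429, d = −0.75 ln(1 − 0.228572) = 0.194634 ≈ 0.195.
seq2–seq3: 13/35 sites differ → p ≈ 0.371429, d = −0.75 ln(1 − 0.495239) = 0.512753 ≈ 0.513.

d(seq1,seq2) = 0.513, d(seq1,seq3) = 0.195, d(seq2,seq3) = 0.513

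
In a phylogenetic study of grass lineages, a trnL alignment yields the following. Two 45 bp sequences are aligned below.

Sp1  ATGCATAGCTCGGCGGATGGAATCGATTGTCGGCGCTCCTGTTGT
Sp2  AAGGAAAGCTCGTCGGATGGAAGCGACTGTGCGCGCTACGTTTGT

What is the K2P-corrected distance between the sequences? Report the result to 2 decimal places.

Of 45 sites, 1 differences are transitions and 10 are transversions, so P = 1/45 ≈ 0.022222 and Q = 10/45 ≈ 0.222222.
Under the Kimura two-parameter model, d = −½ ln(1 − 2P − Q) − ¼ ln(1 − 2Q).
1 − 2P − Q = 0.733334, giving −½ ln(0.733334) = 0.155077.
1 − 2Q = 0.555556, giving −¼ ln(0.555556) = 0.146946.
d = 0.155077 + 0.146946 = 0.302023.

0.30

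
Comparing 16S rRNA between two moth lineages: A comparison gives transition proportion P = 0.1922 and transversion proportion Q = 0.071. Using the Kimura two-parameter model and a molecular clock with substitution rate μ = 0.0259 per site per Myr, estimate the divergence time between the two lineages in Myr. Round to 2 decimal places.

Under the Kimura two-parameter model, d = −½ ln(1 − 2P − Q) − ¼ ln(1 − 2Q).
1 − 2P − Q = 0.5446, giving −½ ln(0.5446) = 0.303852.
1 − 2Q = 0.858, giving −¼ ln(0.858) = 0.038288.
d = 0.303852 + 0.038288 = 0.342140.
Under a molecular clock d = 2μt, so t = d/(2μ) = 0.342140 / (2 × 0.0259) = 6.61 Myr.

6.61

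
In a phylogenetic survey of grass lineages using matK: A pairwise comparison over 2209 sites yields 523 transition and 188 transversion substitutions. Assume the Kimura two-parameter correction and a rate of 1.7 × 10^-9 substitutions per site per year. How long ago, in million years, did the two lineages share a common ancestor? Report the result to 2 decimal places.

P = 523/2209 ≈ 0.236759 and Q = 188/2209 ≈ 0.085106.
Under the Kimura two-parameter model, d = −½ ln(1 − 2P − Q) − ¼ ln(1 − 2Q).
1 − 2P − Q = 0.441376, giving −½ ln(0.441376) = 0.408929.
1 − 2Q = 0.829788, giving −¼ ln(0.829788) = 0.046646.
d = 0.408929 + 0.046646 = 0.455575.
Under a molecular clock d = 2μt, so t = d/(2μ) = 0.455575 / (2 × 1.7 × 10^-9) = 133.99 million years.

133.99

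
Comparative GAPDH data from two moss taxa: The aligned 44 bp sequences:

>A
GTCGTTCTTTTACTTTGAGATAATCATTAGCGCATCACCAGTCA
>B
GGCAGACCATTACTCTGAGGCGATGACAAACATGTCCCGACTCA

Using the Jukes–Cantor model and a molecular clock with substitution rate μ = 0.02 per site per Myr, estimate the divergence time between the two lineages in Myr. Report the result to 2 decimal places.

The sequences differ at 20 of 44 sites, so p = 20/44 ≈ 0.454545.
d = −(3/4) ln(1 − 4p/3) = −0.75 ln(1 − 0.60606) = −0.75 ln(0.39394)
  = −0.75 × (-0.931557) = 0.698668 substitutions/site.
Under a molecular clock d = 2μt, so t = d/(2μ) = 0.698668 / (2 × 0.02) = 17.47 Myr.

17.47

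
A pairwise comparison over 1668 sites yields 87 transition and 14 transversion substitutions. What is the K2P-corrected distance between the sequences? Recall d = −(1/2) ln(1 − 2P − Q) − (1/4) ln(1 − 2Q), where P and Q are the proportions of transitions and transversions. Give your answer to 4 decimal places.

P = 87/1668 ≈ 0.052158 and Q = 14/1668 ≈ 0.008393.
Under the Kimura two-parameter model, d = −½ ln(1 − 2P − Q) − ¼ ln(1 − 2Q).
1 − 2P − Q = 0.887291, giving −½ ln(0.887291) = 0.059791.
1 − 2Q = 0.983214, giving −¼ ln(0.983214) = 0.004232.
d = 0.059791 + 0.004232 = 0.064023.

0.0640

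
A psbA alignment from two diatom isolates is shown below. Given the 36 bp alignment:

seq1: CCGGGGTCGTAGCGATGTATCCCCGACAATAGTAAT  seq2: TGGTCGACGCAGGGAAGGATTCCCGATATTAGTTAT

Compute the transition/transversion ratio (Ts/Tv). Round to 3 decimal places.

0.444

Transitions are A↔G and C↔T; transversions are all other mismatches.
Transitions: 4. Transversions: 9.
R = 4/9 = 0.444444… ≈ 0.444 (to 3 d.p.).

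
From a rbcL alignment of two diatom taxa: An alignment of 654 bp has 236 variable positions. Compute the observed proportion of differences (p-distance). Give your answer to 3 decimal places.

p = 236/654 = 0.360856… ≈ 0.361 (to 3 d.p.).

0.361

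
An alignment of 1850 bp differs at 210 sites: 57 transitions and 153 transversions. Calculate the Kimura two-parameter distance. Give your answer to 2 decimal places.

0.12

P = 57/1850 ≈ 0.030811 and Q = 153/1850 ≈ 0.082703.
Under the Kimura two-parameter model, d = −½ ln(1 − 2P − Q) − ¼ ln(1 − 2Q).
1 − 2P − Q = 0.855675, giving −½ ln(0.855675) = 0.077932.
1 − 2Q = 0.834594, giving −¼ ln(0.834594) = 0.045202.
d = 0.077932 + 0.045202 = 0.123134.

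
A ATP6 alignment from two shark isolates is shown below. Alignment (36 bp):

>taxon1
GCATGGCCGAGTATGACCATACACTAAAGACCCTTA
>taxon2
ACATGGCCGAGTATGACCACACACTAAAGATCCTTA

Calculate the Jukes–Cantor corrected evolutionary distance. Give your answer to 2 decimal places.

The sequences differ at 3 of 36 sites (1, 20, 31), so p = 3/36 ≈ 0.083333.
d = −(3/4) ln(1 − 4p/3) = −0.75 ln(1 − 0.111111) = −0.75 ln(0.888889)
  = −0.75 × (-0.117783) = 0.088337 substitutions/site.

0.09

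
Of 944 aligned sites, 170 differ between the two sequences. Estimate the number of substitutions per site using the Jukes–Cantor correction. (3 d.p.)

p = 170/944 ≈ 0.180085.
d = −(3/4) ln(1 − 4p/3) = −0.75 ln(1 − 0.240113) = −0.75 ln(0.759887)
  = −0.75 × (-0.274586) = 0.205940 substitutions/site.

0.206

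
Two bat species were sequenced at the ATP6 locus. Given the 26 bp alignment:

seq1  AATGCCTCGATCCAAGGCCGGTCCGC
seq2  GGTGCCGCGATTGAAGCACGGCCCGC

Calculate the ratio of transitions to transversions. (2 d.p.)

Transitions are A↔G and C↔T; transversions are all other mismatches.
Transitions: 4. Transversions: 4.
R = 4/4 = 1.00.

1.00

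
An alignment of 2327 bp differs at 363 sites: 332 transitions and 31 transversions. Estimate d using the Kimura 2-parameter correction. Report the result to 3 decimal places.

P = 332/2327 ≈ 0.142673 and Q = 31/2327 ≈ 0.013322.
Under the Kimura two-parameter model, d = −½ ln(1 − 2P − Q) − ¼ ln(1 − 2Q).
1 − 2P − Q = 0.701332, giving −½ ln(0.701332) = 0.177387.
1 − 2Q = 0.973356, giving −¼ ln(0.973356) = 0.006751.
d = 0.177387 + 0.006751 = 0.184138.

0.184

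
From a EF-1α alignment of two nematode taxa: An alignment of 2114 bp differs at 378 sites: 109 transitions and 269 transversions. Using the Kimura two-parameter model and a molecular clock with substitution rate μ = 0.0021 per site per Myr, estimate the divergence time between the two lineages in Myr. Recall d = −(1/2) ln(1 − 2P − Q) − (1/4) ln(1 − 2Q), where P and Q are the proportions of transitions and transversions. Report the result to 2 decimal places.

48.65

P = 109/2114 ≈ 0.051561 and Q = 269/2114 ≈ 0.127247.
Under the Kimura two-parameter model, d = −½ ln(1 − 2P − Q) − ¼ ln(1 − 2Q).
1 − 2P − Q = 0.769631, giving −½ ln(0.769631) = 0.130922.
1 − 2Q = 0.745506, giving −¼ ln(0.745506) = 0.073423.
d = 0.130922 + 0.073423 = 0.204345.
Under a molecular clock d = 2μt, so t = d/(2μ) = 0.204345 / (2 × 0.0021) = 48.65 Myr.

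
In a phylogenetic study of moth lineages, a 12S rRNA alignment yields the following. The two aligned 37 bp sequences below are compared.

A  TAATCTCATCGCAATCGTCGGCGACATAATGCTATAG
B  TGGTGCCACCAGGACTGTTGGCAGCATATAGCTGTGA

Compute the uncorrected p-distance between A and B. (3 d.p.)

0.486

The sequences differ at 18 of 37 positions.
p = 18/37 = 0.486486… ≈ 0.486 (to 3 d.p.).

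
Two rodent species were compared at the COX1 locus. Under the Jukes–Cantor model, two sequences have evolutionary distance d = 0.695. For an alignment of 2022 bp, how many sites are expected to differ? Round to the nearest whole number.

Invert JC69: p = (3/4)(1 − e^(−4d/3)) = 0.75 × (1 − e^(-0.926667)) = 0.75 × (1 − 0.395871) = 0.453097.
Expected differing sites = pL ≈ 0.453097 × 2022 = 916.162134 ≈ 916.

916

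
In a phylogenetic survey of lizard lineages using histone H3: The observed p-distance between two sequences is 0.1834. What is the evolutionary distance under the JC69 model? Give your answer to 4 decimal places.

d = −(3/4) ln(1 − 4p/3) = −0.75 ln(1 − 0.244533) = −0.75 ln(0.755467)
  = −0.75 × (-0.280419) = 0.210314 substitutions/site.

0.2103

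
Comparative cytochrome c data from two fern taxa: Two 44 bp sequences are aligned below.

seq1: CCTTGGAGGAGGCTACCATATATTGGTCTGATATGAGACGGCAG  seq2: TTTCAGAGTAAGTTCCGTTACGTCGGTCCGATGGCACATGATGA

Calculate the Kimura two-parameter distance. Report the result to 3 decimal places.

Of 44 sites, 16 differences are transitions and 7 are transversions, so P = 16/44 ≈ 0.363636 and Q = 7/44 ≈ 0.159091.
Under the Kimura two-parameter model, d = −½ ln(1 − 2P − Q) − ¼ ln(1 − 2Q).
1 − 2P − Q = 0.113637, giving −½ ln(0.113637) = 1.087373.
1 − 2Q = 0.681818, giving −¼ ln(0.681818) = 0.095748.
d = 1.087373 + 0.095748 = 1.183121.

1.183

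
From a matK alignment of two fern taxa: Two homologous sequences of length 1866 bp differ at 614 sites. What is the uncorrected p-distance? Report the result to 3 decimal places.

0.329

p = 614/1866 = 0.329046… ≈ 0.329 (to 3 d.p.).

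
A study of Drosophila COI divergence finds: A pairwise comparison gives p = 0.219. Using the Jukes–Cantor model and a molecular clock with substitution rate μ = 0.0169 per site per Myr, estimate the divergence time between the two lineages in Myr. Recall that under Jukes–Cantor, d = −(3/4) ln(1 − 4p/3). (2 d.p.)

d = −(3/4) ln(1 − 4p/3) = −0.75 ln(1 − 0.292) = −0.75 ln(0.708)
  = −0.75 × (-0.345311) = 0.258983 substitutions/site.
Under a molecular clock d = 2μt, so t = d/(2μ) = 0.258983 / (2 × 0.0169) = 7.66 Myr.

7.66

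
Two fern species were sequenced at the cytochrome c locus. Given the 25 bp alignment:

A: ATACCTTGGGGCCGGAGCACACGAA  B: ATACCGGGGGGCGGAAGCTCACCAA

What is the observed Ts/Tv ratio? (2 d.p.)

0.20

Transitions are A↔G and C↔T; transversions are all other mismatches.
Transitions: 1. Transversions: 5.
R = 1/5 = 0.20.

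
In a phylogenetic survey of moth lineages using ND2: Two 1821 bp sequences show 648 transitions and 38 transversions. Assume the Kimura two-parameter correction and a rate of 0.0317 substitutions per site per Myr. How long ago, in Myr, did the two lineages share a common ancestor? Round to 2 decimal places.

10.57

P = 648/1821 ≈ 0.355848 and Q = 38/1821 ≈ 0.020868.
Under the Kimura two-parameter model, d = −½ ln(1 − 2P − Q) − ¼ ln(1 − 2Q).
1 − 2P − Q = 0.267436, giving −½ ln(0.267436) = 0.659437.
1 − 2Q = 0.958264, giving −¼ ln(0.958264) = 0.010658.
d = 0.659437 + 0.010658 = 0.670095.
Under a molecular clock d = 2μt, so t = d/(2μ) = 0.670095 / (2 × 0.0317) = 10.57 Myr.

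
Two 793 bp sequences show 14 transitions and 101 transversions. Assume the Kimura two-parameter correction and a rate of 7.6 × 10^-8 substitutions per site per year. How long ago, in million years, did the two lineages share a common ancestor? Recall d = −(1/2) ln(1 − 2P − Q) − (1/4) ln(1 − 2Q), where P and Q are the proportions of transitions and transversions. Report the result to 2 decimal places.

P = 14/793 ≈ 0.017654 and Q = 101/793 ≈ 0.127364.
Under the Kimura two-parameter model, d = −½ ln(1 − 2P − Q) − ¼ ln(1 − 2Q).
1 − 2P − Q = 0.837328, giving −½ ln(0.837328) = 0.088770.
1 − 2Q = 0.745272, giving −¼ ln(0.745272) = 0.073502.
d = 0.088770 + 0.073502 = 0.162272.
Under a molecular clock d = 2μt, so t = d/(2μ) = 0.162272 / (2 × 7.6 × 10^-8) = 1.07 million years.

1.07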